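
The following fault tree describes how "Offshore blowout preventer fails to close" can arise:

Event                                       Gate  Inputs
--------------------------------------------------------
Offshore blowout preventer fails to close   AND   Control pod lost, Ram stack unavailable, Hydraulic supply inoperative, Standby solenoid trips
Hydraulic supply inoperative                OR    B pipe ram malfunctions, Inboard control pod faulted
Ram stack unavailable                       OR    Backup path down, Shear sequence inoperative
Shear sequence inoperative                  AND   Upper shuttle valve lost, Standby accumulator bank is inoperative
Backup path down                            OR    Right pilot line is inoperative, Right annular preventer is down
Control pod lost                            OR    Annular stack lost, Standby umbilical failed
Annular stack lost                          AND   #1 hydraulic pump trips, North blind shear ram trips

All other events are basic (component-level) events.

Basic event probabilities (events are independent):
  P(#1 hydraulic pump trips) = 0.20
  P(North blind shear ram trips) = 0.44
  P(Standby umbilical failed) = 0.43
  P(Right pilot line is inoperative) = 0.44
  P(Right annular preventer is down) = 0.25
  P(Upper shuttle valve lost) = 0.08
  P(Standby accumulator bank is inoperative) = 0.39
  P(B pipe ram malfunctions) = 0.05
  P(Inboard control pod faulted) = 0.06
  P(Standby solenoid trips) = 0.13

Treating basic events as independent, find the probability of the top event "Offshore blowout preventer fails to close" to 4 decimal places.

P(Annular stack lost) [AND] = 0.20 × 0.44 = 0.088000
P(Control pod lost) [OR] = 1 − (1−0.088000) × (1−0.43) = 0.480160
P(Backup path down) [OR] = 1 − (1−0.44) × (1−0.25) = 0.580000
P(Shear sequence inoperative) [AND] = 0.08 × 0.39 = 0.031200
P(Ram stack unavailable) [OR] = 1 − (1−0.580000) × (1−0.031200) = 0.593104
P(Hydraulic supply inoperative) [OR] = 1 − (1−0.05) × (1−0.06) = 0.107000
P(Offshore blowout preventer fails to close) [AND] = 0.480160 × 0.593104 × 0.107000 × 0.13 = 0.003961
Rounded to 4 decimal places: P(Offshore blowout preventer fails to close) ≈ 0.0040.

0.0040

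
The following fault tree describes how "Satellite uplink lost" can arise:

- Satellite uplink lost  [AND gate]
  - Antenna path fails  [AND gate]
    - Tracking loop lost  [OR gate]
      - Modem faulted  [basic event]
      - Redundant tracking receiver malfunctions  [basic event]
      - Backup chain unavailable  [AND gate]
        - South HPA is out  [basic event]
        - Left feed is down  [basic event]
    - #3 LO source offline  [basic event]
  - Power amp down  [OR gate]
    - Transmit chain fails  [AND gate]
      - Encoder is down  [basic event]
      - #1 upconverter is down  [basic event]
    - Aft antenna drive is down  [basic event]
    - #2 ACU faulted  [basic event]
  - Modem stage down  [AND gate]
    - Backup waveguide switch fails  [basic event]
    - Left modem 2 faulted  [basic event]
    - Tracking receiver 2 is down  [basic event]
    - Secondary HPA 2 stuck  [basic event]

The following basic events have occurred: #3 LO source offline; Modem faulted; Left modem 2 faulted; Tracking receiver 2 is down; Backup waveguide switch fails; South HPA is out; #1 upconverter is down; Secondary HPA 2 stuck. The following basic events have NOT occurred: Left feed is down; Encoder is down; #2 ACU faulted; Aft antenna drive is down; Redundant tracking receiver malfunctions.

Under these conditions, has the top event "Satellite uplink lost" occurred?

Backup chain unavailable [AND]: South HPA is out=occurs, Left feed is down=not → not all inputs occur → does not occur.
Tracking loop lost [OR]: Modem faulted=occurs, Redundant tracking receiver malfunctions=not, Backup chain unavailable=not → at least one input occurs → occurs.
Antenna path fails [AND]: Tracking loop lost=occurs, #3 LO source offline=occurs → all inputs occur → occurs.
Transmit chain fails [AND]: Encoder is down=not, #1 upconverter is down=occurs → not all inputs occur → does not occur.
Power amp down [OR]: Transmit chain fails=not, Aft antenna drive is down=not, #2 ACU faulted=not → no input occurs → does not occur.
Modem stage down [AND]: Backup waveguide switch fails=occurs, Left modem 2 faulted=occurs, Tracking receiver 2 is down=occurs, Secondary HPA 2 stuck=occurs → all inputs occur → occurs.
Satellite uplink lost [AND]: Antenna path fails=occurs, Power amp down=not, Modem stage down=occurs → not all inputs occur → does not occur.

No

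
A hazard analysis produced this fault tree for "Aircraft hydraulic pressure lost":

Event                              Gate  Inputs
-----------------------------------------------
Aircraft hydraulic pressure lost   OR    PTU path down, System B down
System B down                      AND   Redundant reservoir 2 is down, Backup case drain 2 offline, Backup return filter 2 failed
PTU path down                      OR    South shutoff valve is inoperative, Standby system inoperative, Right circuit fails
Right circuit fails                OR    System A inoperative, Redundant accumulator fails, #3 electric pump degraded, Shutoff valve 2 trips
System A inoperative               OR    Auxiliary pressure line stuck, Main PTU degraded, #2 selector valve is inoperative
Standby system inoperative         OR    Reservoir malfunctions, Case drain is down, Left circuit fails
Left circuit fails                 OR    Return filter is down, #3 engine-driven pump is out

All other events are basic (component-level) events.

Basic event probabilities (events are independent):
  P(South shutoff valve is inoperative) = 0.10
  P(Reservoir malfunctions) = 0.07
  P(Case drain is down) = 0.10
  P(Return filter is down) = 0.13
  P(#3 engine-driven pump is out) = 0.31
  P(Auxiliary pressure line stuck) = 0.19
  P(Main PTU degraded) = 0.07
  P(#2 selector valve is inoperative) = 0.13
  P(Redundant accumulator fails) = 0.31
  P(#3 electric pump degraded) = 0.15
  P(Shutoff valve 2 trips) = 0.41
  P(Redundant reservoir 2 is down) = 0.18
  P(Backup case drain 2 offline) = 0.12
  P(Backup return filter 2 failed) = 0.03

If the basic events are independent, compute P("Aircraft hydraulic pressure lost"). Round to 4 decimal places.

0.8975

P(Left circuit fails) [OR] = 1 − (1−0.13) × (1−0.31) = 0.399700
P(Standby system inoperative) [OR] = 1 − (1−0.07) × (1−0.10) × (1−0.399700) = 0.497549
P(System A inoperative) [OR] = 1 − (1−0.19) × (1−0.07) × (1−0.13) = 0.344629
P(Right circuit fails) [OR] = 1 − (1−0.344629) × (1−0.31) × (1−0.15) × (1−0.41) = 0.773219
P(PTU path down) [OR] = 1 − (1−0.10) × (1−0.497549) × (1−0.773219) = 0.897448
P(System B down) [AND] = 0.18 × 0.12 × 0.03 = 0.000648
P(Aircraft hydraulic pressure lost) [OR] = 1 − (1−0.897448) × (1−0.000648) = 0.897514
Rounded to 4 decimal places: P(Aircraft hydraulic pressure lost) ≈ 0.8975.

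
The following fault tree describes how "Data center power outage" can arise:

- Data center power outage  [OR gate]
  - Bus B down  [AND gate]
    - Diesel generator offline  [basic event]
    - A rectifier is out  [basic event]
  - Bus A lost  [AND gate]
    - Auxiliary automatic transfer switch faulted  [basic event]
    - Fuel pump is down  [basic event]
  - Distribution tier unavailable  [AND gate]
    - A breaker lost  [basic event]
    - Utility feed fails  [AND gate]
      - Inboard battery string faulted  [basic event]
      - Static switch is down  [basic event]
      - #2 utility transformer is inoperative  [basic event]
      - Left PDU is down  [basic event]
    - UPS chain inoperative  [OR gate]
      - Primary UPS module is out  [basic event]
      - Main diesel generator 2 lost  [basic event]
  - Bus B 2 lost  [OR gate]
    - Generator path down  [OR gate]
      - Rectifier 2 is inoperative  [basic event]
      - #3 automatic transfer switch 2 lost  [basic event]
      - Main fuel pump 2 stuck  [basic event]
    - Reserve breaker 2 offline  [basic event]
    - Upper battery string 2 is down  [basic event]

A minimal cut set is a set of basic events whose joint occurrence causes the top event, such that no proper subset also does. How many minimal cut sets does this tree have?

Bus B down [AND]: one cut set from each child combined → 1 × 1 = 1 cut set(s).
Bus A lost [AND]: one cut set from each child combined → 1 × 1 = 1 cut set(s).
Utility feed fails [AND]: one cut set from each child combined → 1 × 1 × 1 × 1 = 1 cut set(s).
UPS chain inoperative [OR]: union of children's cut sets → 2 cut set(s).
Distribution tier unavailable [AND]: one cut set from each child combined → 1 × 1 × 2 = 2 cut set(s).
Generator path down [OR]: union of children's cut sets → 3 cut set(s).
Bus B 2 lost [OR]: union of children's cut sets → 5 cut set(s).
Data center power outage [OR]: union of children's cut sets → 9 cut set(s).
Minimal cut sets: {A rectifier is out, Diesel generator offline}; {Auxiliary automatic transfer switch faulted, Fuel pump is down}; {#2 utility transformer is inoperative, A breaker lost, Inboard battery string faulted, Left PDU is down, Primary UPS module is out, Static switch is down}; {#2 utility transformer is inoperative, A breaker lost, Inboard battery string faulted, Left PDU is down, Main diesel generator 2 lost, Static switch is down}; {Rectifier 2 is inoperative}; {#3 automatic transfer switch 2 lost}; {Main fuel pump 2 stuck}; {Reserve breaker 2 offline}; {Upper battery string 2 is down}.

9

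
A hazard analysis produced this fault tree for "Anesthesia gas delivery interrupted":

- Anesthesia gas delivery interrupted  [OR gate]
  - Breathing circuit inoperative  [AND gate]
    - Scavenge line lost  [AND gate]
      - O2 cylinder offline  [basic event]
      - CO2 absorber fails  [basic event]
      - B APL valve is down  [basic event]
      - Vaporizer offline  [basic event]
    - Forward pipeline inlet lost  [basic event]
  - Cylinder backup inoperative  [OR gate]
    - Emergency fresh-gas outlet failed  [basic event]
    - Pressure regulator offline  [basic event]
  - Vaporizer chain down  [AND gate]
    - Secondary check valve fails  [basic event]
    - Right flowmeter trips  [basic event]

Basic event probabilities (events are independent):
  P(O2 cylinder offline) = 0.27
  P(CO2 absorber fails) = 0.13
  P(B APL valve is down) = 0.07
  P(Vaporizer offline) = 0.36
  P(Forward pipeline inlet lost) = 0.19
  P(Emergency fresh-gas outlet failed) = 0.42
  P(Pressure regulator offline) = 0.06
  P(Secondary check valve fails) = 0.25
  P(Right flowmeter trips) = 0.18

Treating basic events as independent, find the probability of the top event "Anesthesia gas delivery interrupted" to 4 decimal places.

0.4794

P(Scavenge line lost) [AND] = 0.27 × 0.13 × 0.07 × 0.36 = 0.000885
P(Breathing circuit inoperative) [AND] = 0.000885 × 0.19 = 0.000168
P(Cylinder backup inoperative) [OR] = 1 − (1−0.42) × (1−0.06) = 0.454800
P(Vaporizer chain down) [AND] = 0.25 × 0.18 = 0.045000
P(Anesthesia gas delivery interrupted) [OR] = 1 − (1−0.000168) × (1−0.454800) × (1−0.045000) = 0.479421
Rounded to 4 decimal places: P(Anesthesia gas delivery interrupted) ≈ 0.4794.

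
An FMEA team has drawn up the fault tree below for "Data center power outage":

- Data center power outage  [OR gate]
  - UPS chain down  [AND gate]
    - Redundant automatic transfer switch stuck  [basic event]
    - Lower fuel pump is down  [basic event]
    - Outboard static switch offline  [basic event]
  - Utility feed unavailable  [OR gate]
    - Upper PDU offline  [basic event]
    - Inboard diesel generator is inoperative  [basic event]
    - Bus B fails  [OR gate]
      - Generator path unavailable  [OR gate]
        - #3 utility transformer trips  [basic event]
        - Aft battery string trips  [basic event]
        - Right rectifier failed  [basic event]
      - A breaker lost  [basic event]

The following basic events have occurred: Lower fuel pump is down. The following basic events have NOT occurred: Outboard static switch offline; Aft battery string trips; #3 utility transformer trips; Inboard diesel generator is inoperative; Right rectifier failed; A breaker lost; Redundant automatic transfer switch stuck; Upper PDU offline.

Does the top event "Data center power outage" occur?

UPS chain down [AND]: Redundant automatic transfer switch stuck=not, Lower fuel pump is down=occurs, Outboard static switch offline=not → not all inputs occur → does not occur.
Generator path unavailable [OR]: #3 utility transformer trips=not, Aft battery string trips=not, Right rectifier failed=not → no input occurs → does not occur.
Bus B fails [OR]: Generator path unavailable=not, A breaker lost=not → no input occurs → does not occur.
Utility feed unavailable [OR]: Upper PDU offline=not, Inboard diesel generator is inoperative=not, Bus B fails=not → no input occurs → does not occur.
Data center power outage [OR]: UPS chain down=not, Utility feed unavailable=not → no input occurs → does not occur.

No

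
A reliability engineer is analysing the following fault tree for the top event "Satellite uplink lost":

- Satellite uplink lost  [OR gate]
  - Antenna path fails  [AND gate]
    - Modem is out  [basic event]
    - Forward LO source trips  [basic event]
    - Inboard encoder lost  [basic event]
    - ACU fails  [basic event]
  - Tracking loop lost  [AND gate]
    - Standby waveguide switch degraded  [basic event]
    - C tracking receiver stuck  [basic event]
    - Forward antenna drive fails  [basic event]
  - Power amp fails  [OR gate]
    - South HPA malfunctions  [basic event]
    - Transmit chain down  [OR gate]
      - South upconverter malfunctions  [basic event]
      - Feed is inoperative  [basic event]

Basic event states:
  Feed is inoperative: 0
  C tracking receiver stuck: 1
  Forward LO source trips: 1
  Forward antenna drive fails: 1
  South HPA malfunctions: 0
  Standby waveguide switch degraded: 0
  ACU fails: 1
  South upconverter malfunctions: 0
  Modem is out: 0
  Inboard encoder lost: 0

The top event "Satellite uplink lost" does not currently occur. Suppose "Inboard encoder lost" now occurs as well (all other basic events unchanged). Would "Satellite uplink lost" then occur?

Counterfactual: set "Inboard encoder lost" to occurred.
Antenna path fails [AND]: Modem is out=not, Forward LO source trips=occurs, Inboard encoder lost=occurs, ACU fails=occurs → not all inputs occur → does not occur.
Tracking loop lost [AND]: Standby waveguide switch degraded=not, C tracking receiver stuck=occurs, Forward antenna drive fails=occurs → not all inputs occur → does not occur.
Transmit chain down [OR]: South upconverter malfunctions=not, Feed is inoperative=not → no input occurs → does not occur.
Power amp fails [OR]: South HPA malfunctions=not, Transmit chain down=not → no input occurs → does not occur.
Satellite uplink lost [OR]: Antenna path fails=not, Tracking loop lost=not, Power amp fails=not → no input occurs → does not occur.

No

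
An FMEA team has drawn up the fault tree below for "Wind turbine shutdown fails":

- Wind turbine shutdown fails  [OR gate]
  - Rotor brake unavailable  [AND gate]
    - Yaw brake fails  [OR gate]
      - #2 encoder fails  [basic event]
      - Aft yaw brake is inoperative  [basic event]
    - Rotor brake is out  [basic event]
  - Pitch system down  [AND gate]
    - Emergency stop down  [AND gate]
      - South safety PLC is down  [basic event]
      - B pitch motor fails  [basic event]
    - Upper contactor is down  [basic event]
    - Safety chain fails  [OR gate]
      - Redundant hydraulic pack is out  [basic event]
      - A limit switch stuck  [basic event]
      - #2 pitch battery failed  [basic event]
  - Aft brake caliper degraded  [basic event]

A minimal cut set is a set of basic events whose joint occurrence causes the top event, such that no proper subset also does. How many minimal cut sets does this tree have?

6

Yaw brake fails [OR]: union of children's cut sets → 2 cut set(s).
Rotor brake unavailable [AND]: one cut set from each child combined → 2 × 1 = 2 cut set(s).
Emergency stop down [AND]: one cut set from each child combined → 1 × 1 = 1 cut set(s).
Safety chain fails [OR]: union of children's cut sets → 3 cut set(s).
Pitch system down [AND]: one cut set from each child combined → 1 × 1 × 3 = 3 cut set(s).
Wind turbine shutdown fails [OR]: union of children's cut sets → 6 cut set(s).
Minimal cut sets: {#2 encoder fails, Rotor brake is out}; {Aft yaw brake is inoperative, Rotor brake is out}; {B pitch motor fails, Redundant hydraulic pack is out, South safety PLC is down, Upper contactor is down}; {A limit switch stuck, B pitch motor fails, South safety PLC is down, Upper contactor is down}; {#2 pitch battery failed, B pitch motor fails, South safety PLC is down, Upper contactor is down}; {Aft brake caliper degraded}.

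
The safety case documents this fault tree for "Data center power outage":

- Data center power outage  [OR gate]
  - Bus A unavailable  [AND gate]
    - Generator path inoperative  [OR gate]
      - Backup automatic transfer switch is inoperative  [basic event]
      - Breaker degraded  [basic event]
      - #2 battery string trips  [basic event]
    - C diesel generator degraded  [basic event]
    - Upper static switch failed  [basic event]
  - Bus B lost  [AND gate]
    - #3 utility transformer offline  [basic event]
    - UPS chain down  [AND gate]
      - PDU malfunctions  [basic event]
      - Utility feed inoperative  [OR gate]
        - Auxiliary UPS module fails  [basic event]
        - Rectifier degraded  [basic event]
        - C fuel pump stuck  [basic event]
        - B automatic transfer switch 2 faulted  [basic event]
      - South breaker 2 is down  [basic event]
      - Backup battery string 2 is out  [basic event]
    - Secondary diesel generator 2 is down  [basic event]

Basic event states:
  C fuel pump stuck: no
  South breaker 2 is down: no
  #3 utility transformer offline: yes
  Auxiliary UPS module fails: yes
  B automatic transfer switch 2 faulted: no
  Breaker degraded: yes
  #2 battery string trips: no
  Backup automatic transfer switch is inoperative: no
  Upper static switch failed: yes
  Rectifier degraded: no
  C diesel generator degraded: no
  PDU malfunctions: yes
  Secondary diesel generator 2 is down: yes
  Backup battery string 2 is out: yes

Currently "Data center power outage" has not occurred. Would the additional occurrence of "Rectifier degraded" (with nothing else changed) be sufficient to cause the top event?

Counterfactual: set "Rectifier degraded" to occurred.
Generator path inoperative [OR]: Backup automatic transfer switch is inoperative=not, Breaker degraded=occurs, #2 battery string trips=not → at least one input occurs → occurs.
Bus A unavailable [AND]: Generator path inoperative=occurs, C diesel generator degraded=not, Upper static switch failed=occurs → not all inputs occur → does not occur.
Utility feed inoperative [OR]: Auxiliary UPS module fails=occurs, Rectifier degraded=occurs, C fuel pump stuck=not, B automatic transfer switch 2 faulted=not → at least one input occurs → occurs.
UPS chain down [AND]: PDU malfunctions=occurs, Utility feed inoperative=occurs, South breaker 2 is down=not, Backup battery string 2 is out=occurs → not all inputs occur → does not occur.
Bus B lost [AND]: #3 utility transformer offline=occurs, UPS chain down=not, Secondary diesel generator 2 is down=occurs → not all inputs occur → does not occur.
Data center power outage [OR]: Bus A unavailable=not, Bus B lost=not → no input occurs → does not occur.

No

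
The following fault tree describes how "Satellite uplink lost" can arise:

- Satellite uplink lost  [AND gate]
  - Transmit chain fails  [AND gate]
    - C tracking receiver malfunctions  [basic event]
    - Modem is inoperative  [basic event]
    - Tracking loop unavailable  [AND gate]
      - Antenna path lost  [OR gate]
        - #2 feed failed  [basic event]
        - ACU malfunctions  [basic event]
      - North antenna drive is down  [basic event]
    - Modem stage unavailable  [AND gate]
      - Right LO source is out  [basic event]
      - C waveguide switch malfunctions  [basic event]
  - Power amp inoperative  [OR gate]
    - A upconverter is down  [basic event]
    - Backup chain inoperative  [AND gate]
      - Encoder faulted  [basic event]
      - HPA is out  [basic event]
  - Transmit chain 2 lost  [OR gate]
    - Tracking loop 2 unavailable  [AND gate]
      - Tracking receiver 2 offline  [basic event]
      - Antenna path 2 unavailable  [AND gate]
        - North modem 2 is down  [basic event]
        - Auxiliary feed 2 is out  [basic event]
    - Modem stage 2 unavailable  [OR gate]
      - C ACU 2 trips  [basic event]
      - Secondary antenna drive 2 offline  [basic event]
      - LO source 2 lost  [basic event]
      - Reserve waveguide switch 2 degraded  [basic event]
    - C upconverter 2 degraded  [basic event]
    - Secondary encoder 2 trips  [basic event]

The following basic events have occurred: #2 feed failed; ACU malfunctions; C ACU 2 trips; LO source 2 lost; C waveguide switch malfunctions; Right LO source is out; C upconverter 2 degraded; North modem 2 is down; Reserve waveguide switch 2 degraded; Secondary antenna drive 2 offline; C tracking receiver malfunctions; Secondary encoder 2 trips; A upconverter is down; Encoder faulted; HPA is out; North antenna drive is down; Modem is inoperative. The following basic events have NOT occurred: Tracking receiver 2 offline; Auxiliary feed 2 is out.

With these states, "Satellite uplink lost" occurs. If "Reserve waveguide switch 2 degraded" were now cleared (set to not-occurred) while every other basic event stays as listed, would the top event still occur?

Yes

Counterfactual: set "Reserve waveguide switch 2 degraded" to not occurred.
Antenna path lost [OR]: #2 feed failed=occurs, ACU malfunctions=occurs → at least one input occurs → occurs.
Tracking loop unavailable [AND]: Antenna path lost=occurs, North antenna drive is down=occurs → all inputs occur → occurs.
Modem stage unavailable [AND]: Right LO source is out=occurs, C waveguide switch malfunctions=occurs → all inputs occur → occurs.
Transmit chain fails [AND]: C tracking receiver malfunctions=occurs, Modem is inoperative=occurs, Tracking loop unavailable=occurs, Modem stage unavailable=occurs → all inputs occur → occurs.
Backup chain inoperative [AND]: Encoder faulted=occurs, HPA is out=occurs → all inputs occur → occurs.
Power amp inoperative [OR]: A upconverter is down=occurs, Backup chain inoperative=occurs → at least one input occurs → occurs.
Antenna path 2 unavailable [AND]: North modem 2 is down=occurs, Auxiliary feed 2 is out=not → not all inputs occur → does not occur.
Tracking loop 2 unavailable [AND]: Tracking receiver 2 offline=not, Antenna path 2 unavailable=not → not all inputs occur → does not occur.
Modem stage 2 unavailable [OR]: C ACU 2 trips=occurs, Secondary antenna drive 2 offline=occurs, LO source 2 lost=occurs, Reserve waveguide switch 2 degraded=not → at least one input occurs → occurs.
Transmit chain 2 lost [OR]: Tracking loop 2 unavailable=not, Modem stage 2 unavailable=occurs, C upconverter 2 degraded=occurs, Secondary encoder 2 trips=occurs → at least one input occurs → occurs.
Satellite uplink lost [AND]: Transmit chain fails=occurs, Power amp inoperative=occurs, Transmit chain 2 lost=occurs → all inputs occur → occurs.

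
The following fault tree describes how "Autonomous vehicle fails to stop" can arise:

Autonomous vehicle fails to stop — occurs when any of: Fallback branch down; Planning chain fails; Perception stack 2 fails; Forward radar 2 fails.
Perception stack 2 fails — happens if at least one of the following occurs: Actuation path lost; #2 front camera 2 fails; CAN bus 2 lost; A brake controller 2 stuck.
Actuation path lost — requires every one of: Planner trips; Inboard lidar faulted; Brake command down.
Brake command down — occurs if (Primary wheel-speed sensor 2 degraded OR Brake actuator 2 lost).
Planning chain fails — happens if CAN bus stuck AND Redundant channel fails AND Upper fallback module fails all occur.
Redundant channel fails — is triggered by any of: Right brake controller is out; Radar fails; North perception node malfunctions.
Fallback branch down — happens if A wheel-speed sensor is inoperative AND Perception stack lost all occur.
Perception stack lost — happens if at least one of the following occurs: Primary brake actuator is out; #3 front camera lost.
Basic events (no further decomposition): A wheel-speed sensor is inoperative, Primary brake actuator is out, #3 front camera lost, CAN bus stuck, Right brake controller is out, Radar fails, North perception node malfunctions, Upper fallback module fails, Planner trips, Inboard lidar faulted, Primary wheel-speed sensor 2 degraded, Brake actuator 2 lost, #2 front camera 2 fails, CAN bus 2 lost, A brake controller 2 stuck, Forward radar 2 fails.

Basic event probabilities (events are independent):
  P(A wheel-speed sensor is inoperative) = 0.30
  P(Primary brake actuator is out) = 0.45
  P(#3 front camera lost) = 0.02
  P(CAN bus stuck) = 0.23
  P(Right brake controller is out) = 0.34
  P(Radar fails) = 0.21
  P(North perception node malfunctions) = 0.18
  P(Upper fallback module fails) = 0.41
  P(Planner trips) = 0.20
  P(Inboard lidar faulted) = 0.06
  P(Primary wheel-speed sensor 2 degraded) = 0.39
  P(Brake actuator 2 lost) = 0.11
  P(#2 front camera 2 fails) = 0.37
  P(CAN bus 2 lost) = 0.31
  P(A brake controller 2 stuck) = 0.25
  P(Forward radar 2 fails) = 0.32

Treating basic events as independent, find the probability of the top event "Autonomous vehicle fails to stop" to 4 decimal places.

P(Perception stack lost) [OR] = 1 − (1−0.45) × (1−0.02) = 0.461000
P(Fallback branch down) [AND] = 0.30 × 0.461000 = 0.138300
P(Redundant channel fails) [OR] = 1 − (1−0.34) × (1−0.21) × (1−0.18) = 0.572452
P(Planning chain fails) [AND] = 0.23 × 0.572452 × 0.41 = 0.053982
P(Brake command down) [OR] = 1 − (1−0.39) × (1−0.11) = 0.457100
P(Actuation path lost) [AND] = 0.20 × 0.06 × 0.457100 = 0.005485
P(Perception stack 2 fails) [OR] = 1 − (1−0.005485) × (1−0.37) × (1−0.31) × (1−0.25) = 0.675763
P(Autonomous vehicle fails to stop) [OR] = 1 − (1−0.138300) × (1−0.053982) × (1−0.675763) × (1−0.32) = 0.820267
Rounded to 4 decimal places: P(Autonomous vehicle fails to stop) ≈ 0.8203.

0.8203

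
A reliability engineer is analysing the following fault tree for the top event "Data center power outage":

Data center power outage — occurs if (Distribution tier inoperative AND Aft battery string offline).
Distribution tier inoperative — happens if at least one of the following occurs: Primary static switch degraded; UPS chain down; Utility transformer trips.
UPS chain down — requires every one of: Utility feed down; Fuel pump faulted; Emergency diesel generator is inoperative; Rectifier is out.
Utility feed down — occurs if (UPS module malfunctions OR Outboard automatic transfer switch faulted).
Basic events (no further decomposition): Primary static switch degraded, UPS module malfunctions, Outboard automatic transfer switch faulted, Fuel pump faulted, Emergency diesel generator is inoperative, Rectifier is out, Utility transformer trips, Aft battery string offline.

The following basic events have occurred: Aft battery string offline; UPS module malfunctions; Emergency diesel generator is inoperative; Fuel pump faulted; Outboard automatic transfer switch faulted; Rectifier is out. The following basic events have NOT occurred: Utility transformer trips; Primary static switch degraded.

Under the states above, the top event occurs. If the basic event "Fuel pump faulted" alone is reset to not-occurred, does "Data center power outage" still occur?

No

Counterfactual: set "Fuel pump faulted" to not occurred.
Utility feed down [OR]: UPS module malfunctions=occurs, Outboard automatic transfer switch faulted=occurs → at least one input occurs → occurs.
UPS chain down [AND]: Utility feed down=occurs, Fuel pump faulted=not, Emergency diesel generator is inoperative=occurs, Rectifier is out=occurs → not all inputs occur → does not occur.
Distribution tier inoperative [OR]: Primary static switch degraded=not, UPS chain down=not, Utility transformer trips=not → no input occurs → does not occur.
Data center power outage [AND]: Distribution tier inoperative=not, Aft battery string offline=occurs → not all inputs occur → does not occur.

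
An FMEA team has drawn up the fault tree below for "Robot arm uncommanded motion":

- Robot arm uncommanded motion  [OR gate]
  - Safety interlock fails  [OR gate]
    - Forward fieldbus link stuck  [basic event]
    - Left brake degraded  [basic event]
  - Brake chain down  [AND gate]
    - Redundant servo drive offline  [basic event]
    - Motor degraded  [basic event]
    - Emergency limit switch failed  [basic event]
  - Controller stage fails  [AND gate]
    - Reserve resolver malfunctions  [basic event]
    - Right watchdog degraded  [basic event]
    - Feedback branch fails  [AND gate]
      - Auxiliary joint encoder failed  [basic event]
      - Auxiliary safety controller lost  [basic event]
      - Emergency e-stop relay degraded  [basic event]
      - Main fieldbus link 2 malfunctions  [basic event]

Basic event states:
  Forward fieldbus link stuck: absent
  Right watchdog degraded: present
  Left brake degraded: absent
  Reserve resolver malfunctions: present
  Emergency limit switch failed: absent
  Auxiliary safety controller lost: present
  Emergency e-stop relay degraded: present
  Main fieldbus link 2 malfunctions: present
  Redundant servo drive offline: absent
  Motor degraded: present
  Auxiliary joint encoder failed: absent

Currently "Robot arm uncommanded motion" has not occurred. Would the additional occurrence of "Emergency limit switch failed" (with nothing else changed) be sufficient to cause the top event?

Counterfactual: set "Emergency limit switch failed" to occurred.
Safety interlock fails [OR]: Forward fieldbus link stuck=not, Left brake degraded=not → no input occurs → does not occur.
Brake chain down [AND]: Redundant servo drive offline=not, Motor degraded=occurs, Emergency limit switch failed=occurs → not all inputs occur → does not occur.
Feedback branch fails [AND]: Auxiliary joint encoder failed=not, Auxiliary safety controller lost=occurs, Emergency e-stop relay degraded=occurs, Main fieldbus link 2 malfunctions=occurs → not all inputs occur → does not occur.
Controller stage fails [AND]: Reserve resolver malfunctions=occurs, Right watchdog degraded=occurs, Feedback branch fails=not → not all inputs occur → does not occur.
Robot arm uncommanded motion [OR]: Safety interlock fails=not, Brake chain down=not, Controller stage fails=not → no input occurs → does not occur.

No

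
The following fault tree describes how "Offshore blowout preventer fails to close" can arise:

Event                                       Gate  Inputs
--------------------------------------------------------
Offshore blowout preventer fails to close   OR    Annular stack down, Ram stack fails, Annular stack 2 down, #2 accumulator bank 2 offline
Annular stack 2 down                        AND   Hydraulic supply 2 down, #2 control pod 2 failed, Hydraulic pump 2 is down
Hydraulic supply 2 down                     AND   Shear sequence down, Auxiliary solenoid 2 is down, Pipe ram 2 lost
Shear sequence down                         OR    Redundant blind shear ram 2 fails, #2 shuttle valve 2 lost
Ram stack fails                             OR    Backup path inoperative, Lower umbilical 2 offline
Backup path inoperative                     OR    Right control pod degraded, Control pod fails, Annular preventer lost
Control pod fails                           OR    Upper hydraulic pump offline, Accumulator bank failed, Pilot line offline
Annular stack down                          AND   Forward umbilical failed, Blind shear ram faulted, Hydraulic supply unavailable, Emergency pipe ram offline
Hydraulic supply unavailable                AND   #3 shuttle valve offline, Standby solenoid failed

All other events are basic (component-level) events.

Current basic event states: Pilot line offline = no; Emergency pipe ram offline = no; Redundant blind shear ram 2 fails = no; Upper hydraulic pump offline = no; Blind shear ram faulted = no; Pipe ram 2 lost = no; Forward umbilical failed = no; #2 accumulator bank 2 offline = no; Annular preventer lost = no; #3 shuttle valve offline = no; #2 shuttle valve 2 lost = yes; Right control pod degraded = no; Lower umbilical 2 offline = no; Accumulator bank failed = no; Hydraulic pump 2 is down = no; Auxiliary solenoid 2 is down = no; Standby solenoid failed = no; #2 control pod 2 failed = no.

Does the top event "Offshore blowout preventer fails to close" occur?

No

Hydraulic supply unavailable [AND]: #3 shuttle valve offline=not, Standby solenoid failed=not → not all inputs occur → does not occur.
Annular stack down [AND]: Forward umbilical failed=not, Blind shear ram faulted=not, Hydraulic supply unavailable=not, Emergency pipe ram offline=not → not all inputs occur → does not occur.
Control pod fails [OR]: Upper hydraulic pump offline=not, Accumulator bank failed=not, Pilot line offline=not → no input occurs → does not occur.
Backup path inoperative [OR]: Right control pod degraded=not, Control pod fails=not, Annular preventer lost=not → no input occurs → does not occur.
Ram stack fails [OR]: Backup path inoperative=not, Lower umbilical 2 offline=not → no input occurs → does not occur.
Shear sequence down [OR]: Redundant blind shear ram 2 fails=not, #2 shuttle valve 2 lost=occurs → at least one input occurs → occurs.
Hydraulic supply 2 down [AND]: Shear sequence down=occurs, Auxiliary solenoid 2 is down=not, Pipe ram 2 lost=not → not all inputs occur → does not occur.
Annular stack 2 down [AND]: Hydraulic supply 2 down=not, #2 control pod 2 failed=not, Hydraulic pump 2 is down=not → not all inputs occur → does not occur.
Offshore blowout preventer fails to close [OR]: Annular stack down=not, Ram stack fails=not, Annular stack 2 down=not, #2 accumulator bank 2 offline=not → no input occurs → does not occur.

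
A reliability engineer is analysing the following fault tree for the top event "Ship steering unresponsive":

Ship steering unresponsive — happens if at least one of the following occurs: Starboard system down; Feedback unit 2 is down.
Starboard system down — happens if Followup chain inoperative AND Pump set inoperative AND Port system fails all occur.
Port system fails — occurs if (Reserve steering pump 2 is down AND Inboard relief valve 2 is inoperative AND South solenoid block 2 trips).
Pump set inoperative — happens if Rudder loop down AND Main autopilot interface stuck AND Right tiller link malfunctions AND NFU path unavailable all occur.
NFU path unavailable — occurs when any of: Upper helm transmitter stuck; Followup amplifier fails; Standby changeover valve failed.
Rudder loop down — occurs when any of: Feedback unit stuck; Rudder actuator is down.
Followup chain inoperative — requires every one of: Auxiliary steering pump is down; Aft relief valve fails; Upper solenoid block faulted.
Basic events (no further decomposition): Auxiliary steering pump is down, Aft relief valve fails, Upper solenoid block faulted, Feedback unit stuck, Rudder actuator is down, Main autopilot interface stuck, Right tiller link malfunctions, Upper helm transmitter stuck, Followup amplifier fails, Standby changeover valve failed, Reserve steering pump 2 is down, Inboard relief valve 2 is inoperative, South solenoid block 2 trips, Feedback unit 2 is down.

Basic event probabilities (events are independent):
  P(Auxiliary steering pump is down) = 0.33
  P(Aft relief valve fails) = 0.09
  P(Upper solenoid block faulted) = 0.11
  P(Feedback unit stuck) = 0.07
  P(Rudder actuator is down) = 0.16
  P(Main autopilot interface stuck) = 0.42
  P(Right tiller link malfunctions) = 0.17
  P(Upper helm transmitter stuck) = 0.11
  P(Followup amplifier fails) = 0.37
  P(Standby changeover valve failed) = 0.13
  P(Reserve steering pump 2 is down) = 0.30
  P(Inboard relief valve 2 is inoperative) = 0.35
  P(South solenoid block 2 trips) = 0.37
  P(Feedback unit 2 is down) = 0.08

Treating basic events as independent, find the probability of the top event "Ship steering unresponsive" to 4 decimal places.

P(Followup chain inoperative) [AND] = 0.33 × 0.09 × 0.11 = 0.003267
P(Rudder loop down) [OR] = 1 − (1−0.07) × (1−0.16) = 0.218800
P(NFU path unavailable) [OR] = 1 − (1−0.11) × (1−0.37) × (1−0.13) = 0.512191
P(Pump set inoperative) [AND] = 0.218800 × 0.42 × 0.17 × 0.512191 = 0.008002
P(Port system fails) [AND] = 0.30 × 0.35 × 0.37 = 0.038850
P(Starboard system down) [AND] = 0.003267 × 0.008002 × 0.038850 = 0.000001
P(Ship steering unresponsive) [OR] = 1 − (1−0.000001) × (1−0.08) = 0.080001
Rounded to 4 decimal places: P(Ship steering unresponsive) ≈ 0.0800.

0.0800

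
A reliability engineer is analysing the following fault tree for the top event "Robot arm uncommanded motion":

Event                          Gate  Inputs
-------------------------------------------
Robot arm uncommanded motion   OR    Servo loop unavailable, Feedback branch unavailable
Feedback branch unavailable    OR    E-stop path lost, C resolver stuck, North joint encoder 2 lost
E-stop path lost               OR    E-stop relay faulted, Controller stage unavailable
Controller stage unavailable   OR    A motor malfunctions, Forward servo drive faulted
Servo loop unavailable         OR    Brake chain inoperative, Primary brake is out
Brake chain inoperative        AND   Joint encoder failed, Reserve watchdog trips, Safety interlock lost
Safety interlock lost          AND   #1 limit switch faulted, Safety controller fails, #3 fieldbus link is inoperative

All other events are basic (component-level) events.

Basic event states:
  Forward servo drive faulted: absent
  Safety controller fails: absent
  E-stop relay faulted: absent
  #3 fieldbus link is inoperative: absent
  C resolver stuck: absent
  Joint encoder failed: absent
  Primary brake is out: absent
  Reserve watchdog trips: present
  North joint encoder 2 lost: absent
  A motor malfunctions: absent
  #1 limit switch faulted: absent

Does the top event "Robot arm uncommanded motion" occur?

No

Safety interlock lost [AND]: #1 limit switch faulted=not, Safety controller fails=not, #3 fieldbus link is inoperative=not → not all inputs occur → does not occur.
Brake chain inoperative [AND]: Joint encoder failed=not, Reserve watchdog trips=occurs, Safety interlock lost=not → not all inputs occur → does not occur.
Servo loop unavailable [OR]: Brake chain inoperative=not, Primary brake is out=not → no input occurs → does not occur.
Controller stage unavailable [OR]: A motor malfunctions=not, Forward servo drive faulted=not → no input occurs → does not occur.
E-stop path lost [OR]: E-stop relay faulted=not, Controller stage unavailable=not → no input occurs → does not occur.
Feedback branch unavailable [OR]: E-stop path lost=not, C resolver stuck=not, North joint encoder 2 lost=not → no input occurs → does not occur.
Robot arm uncommanded motion [OR]: Servo loop unavailable=not, Feedback branch unavailable=not → no input occurs → does not occur.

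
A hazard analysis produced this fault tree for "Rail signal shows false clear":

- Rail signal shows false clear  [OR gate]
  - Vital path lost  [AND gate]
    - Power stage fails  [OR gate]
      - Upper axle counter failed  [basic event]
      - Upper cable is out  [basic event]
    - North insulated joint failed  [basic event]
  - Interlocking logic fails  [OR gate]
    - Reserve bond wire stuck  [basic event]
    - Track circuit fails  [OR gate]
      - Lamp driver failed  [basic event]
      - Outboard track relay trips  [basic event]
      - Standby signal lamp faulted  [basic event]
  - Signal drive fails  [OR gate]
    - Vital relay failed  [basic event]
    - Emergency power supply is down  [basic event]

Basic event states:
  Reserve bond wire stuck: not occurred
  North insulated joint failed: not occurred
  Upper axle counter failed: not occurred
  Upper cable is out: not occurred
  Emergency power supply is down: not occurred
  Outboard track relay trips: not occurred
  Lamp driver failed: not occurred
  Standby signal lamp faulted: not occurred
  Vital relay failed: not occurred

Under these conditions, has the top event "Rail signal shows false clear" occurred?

Power stage fails [OR]: Upper axle counter failed=not, Upper cable is out=not → no input occurs → does not occur.
Vital path lost [AND]: Power stage fails=not, North insulated joint failed=not → not all inputs occur → does not occur.
Track circuit fails [OR]: Lamp driver failed=not, Outboard track relay trips=not, Standby signal lamp faulted=not → no input occurs → does not occur.
Interlocking logic fails [OR]: Reserve bond wire stuck=not, Track circuit fails=not → no input occurs → does not occur.
Signal drive fails [OR]: Vital relay failed=not, Emergency power supply is down=not → no input occurs → does not occur.
Rail signal shows false clear [OR]: Vital path lost=not, Interlocking logic fails=not, Signal drive fails=not → no input occurs → does not occur.

No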